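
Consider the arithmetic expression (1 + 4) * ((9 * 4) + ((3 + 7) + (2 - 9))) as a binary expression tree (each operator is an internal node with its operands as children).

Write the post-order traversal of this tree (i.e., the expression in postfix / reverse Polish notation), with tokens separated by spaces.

Post-order on an expression tree gives postfix notation: for each operator, emit left operand, right operand, then the operator.

1 4 + 9 4 * 3 7 + 2 9 - + + *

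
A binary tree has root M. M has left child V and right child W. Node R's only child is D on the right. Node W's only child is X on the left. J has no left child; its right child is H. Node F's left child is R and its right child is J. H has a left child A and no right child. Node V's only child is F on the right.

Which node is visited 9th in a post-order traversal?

Post-order visits the left subtree, then the right subtree, then the node.
At M: go left to V.
  At V: no left child.
  At V: go right to F.
    At F: go left to R.
      At R: no left child.
      At R: go right to D.
        D is a leaf — visit D.
      Visit R.
    At F: go right to J.
      At J: no left child.
      At J: go right to H.
        At H: go left to A.
          A is a leaf — visit A.
        At H: no right child.
        Visit H.
      Visit J.
    Visit F.
  Visit V.
At M: go right to W.
  At W: go left to X.
    X is a leaf — visit X.
  At W: no right child.
  Visit W.
Visit M.
Full post-order sequence: D, R, A, H, J, F, V, X, W, M.

W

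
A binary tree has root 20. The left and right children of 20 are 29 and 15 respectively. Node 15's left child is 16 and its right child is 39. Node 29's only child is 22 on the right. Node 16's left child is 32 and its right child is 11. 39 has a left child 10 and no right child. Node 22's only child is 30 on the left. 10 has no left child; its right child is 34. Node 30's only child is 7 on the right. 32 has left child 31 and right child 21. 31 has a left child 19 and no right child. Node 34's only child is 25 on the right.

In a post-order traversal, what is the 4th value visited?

Post-order visits the left subtree, then the right subtree, then the node.
At 20: go left to 29.
  At 29: no left child.
  At 29: go right to 22.
    At 22: go left to 30.
      At 30: no left child.
      At 30: go right to 7.
        7 is a leaf — visit 7.
      Visit 30.
    At 22: no right child.
    Visit 22.
  Visit 29.
At 20: go right to 15.
  At 15: go left to 16.
    At 16: go left to 32.
      At 32: go left to 31.
        At 31: go left to 19.
          19 is a leaf — visit 19.
        At 31: no right child.
        Visit 31.
      At 32: go right to 21.
        21 is a leaf — visit 21.
      Visit 32.
    At 16: go right to 11.
      11 is a leaf — visit 11.
    Visit 16.
  At 15: go right to 39.
    At 39: go left to 10.
      At 10: no left child.
      At 10: go right to 34.
        At 34: no left child.
        At 34: go right to 25.
          25 is a leaf — visit 25.
        Visit 34.
      Visit 10.
    At 39: no right child.
    Visit 39.
  Visit 15.
Visit 20.
Full post-order sequence: 7, 30, 22, 29, 19, 31, 21, 32, 11, 16, 25, 34, 10, 39, 15, 20.

29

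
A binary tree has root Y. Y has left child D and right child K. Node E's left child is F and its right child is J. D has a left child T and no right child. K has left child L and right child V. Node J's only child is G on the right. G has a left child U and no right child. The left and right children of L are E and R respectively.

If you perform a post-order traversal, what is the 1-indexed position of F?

3

Post-order visits the left subtree, then the right subtree, then the node.
At Y: go left to D.
  At D: go left to T.
    T is a leaf — visit T.
  At D: no right child.
  Visit D.
At Y: go right to K.
  At K: go left to L.
    At L: go left to E.
      At E: go left to F.
        F is a leaf — visit F.
      At E: go right to J.
        At J: no left child.
        At J: go right to G.
          At G: go left to U.
            U is a leaf — visit U.
          At G: no right child.
          Visit G.
        Visit J.
      Visit E.
    At L: go right to R.
      R is a leaf — visit R.
    Visit L.
  At K: go right to V.
    V is a leaf — visit V.
  Visit K.
Visit Y.
Full post-order sequence: T, D, F, U, G, J, E, R, L, V, K, Y.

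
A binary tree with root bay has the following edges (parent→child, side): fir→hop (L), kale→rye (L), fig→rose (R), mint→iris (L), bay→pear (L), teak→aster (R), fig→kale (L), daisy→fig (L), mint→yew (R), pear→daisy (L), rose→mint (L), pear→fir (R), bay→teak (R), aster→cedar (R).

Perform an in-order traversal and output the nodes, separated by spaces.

rye kale fig iris mint yew rose daisy pear hop fir bay teak aster cedar

In-order visits the left subtree, then the node, then the right subtree.
At bay: go left to pear.
  At pear: go left to daisy.
    At daisy: go left to fig.
      At fig: go left to kale.
        At kale: go left to rye.
          rye is a leaf — visit rye.
        Visit kale.
        At kale: no right child.
      Visit fig.
      At fig: go right to rose.
        At rose: go left to mint.
          At mint: go left to iris.
            iris is a leaf — visit iris.
          Visit mint.
          At mint: go right to yew.
            yew is a leaf — visit yew.
        Visit rose.
        At rose: no right child.
    Visit daisy.
    At daisy: no right child.
  Visit pear.
  At pear: go right to fir.
    At fir: go left to hop.
      hop is a leaf — visit hop.
    Visit fir.
    At fir: no right child.
Visit bay.
At bay: go right to teak.
  At teak: no left child.
  Visit teak.
  At teak: go right to aster.
    At aster: no left child.
    Visit aster.
    At aster: go right to cedar.
      cedar is a leaf — visit cedar.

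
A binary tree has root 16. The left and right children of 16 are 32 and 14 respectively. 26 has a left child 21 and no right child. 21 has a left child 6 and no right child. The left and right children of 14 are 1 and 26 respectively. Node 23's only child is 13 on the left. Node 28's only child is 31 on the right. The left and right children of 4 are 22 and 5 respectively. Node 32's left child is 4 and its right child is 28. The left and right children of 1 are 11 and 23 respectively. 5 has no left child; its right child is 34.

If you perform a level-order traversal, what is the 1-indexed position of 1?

Level-order visits nodes level by level from the root, left to right within each level.
Level 0: 16
Level 1: 32, 14
Level 2: 4, 28, 1, 26
Level 3: 22, 5, 31, 11, 23, 21
Level 4: 34, 13, 6
Full level-order sequence: 16, 32, 14, 4, 28, 1, 26, 22, 5, 31, 11, 23, 21, 34, 13, 6.

6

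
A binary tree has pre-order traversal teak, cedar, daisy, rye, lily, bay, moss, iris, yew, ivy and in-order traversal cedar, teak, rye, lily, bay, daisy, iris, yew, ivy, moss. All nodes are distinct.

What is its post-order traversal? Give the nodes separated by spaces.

cedar bay lily rye ivy yew iris moss daisy teak

The first element of pre-order is the root; it splits in-order into left and right subtrees.
Root teak: left subtree has 1 node {cedar}, right has 8 {rye, lily, bay, daisy, iris, yew, ivy, moss}.
  Root daisy: left subtree has 3 nodes {rye, lily, bay}, right has 4 {iris, yew, ivy, moss}.
    Root rye: left subtree has 0 nodes { }, right has 2 {lily, bay}.
      Root lily: left subtree has 0 nodes { }, right has 1 {bay}.
    Root moss: left subtree has 3 nodes {iris, yew, ivy}, right has 0 { }.
      Root iris: left subtree has 0 nodes { }, right has 2 {yew, ivy}.
        Root yew: left subtree has 0 nodes { }, right has 1 {ivy}.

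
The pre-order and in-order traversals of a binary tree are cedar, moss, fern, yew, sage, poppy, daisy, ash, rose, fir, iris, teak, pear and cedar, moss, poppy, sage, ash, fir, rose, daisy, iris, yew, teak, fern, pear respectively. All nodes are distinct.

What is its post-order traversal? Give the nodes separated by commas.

poppy, fir, rose, ash, iris, daisy, sage, teak, yew, pear, fern, moss, cedar

The first element of pre-order is the root; it splits in-order into left and right subtrees.
Root cedar: left subtree has 0 nodes { }, right has 12 {moss, poppy, sage, ash, fir, rose, daisy, iris, yew, teak, fern, pear}.
  Root moss: left subtree has 0 nodes { }, right has 11 {poppy, sage, ash, fir, rose, daisy, iris, yew, teak, fern, pear}.
    Root fern: left subtree has 9 nodes {poppy, sage, ash, fir, rose, daisy, iris, yew, teak}, right has 1 {pear}.
      Root yew: left subtree has 7 nodes {poppy, sage, ash, fir, rose, daisy, iris}, right has 1 {teak}.
        Root sage: left subtree has 1 node {poppy}, right has 5 {ash, fir, rose, daisy, iris}.
          Root daisy: left subtree has 3 nodes {ash, fir, rose}, right has 1 {iris}.
            Root ash: left subtree has 0 nodes { }, right has 2 {fir, rose}.
              Root rose: left subtree has 1 node {fir}, right has 0 { }.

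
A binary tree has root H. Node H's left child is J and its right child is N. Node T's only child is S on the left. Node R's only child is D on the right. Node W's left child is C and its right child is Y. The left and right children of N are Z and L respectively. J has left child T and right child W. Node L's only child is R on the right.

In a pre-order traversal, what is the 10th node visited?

Pre-order visits the node, then its left subtree, then its right subtree.
Visit H.
At H: go left to J.
  Visit J.
  At J: go left to T.
    Visit T.
    At T: go left to S.
      S is a leaf — visit S.
    At T: no right child.
  At J: go right to W.
    Visit W.
    At W: go left to C.
      C is a leaf — visit C.
    At W: go right to Y.
      Y is a leaf — visit Y.
At H: go right to N.
  Visit N.
  At N: go left to Z.
    Z is a leaf — visit Z.
  At N: go right to L.
    Visit L.
    At L: no left child.
    At L: go right to R.
      Visit R.
      At R: no left child.
      At R: go right to D.
        D is a leaf — visit D.
Full pre-order sequence: H, J, T, S, W, C, Y, N, Z, L, R, D.

L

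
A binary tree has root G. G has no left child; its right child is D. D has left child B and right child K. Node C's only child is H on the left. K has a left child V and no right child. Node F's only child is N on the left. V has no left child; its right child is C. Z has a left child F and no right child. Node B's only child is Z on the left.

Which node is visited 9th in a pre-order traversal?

Pre-order visits the node, then its left subtree, then its right subtree.
Visit G.
At G: no left child.
At G: go right to D.
  Visit D.
  At D: go left to B.
    Visit B.
    At B: go left to Z.
      Visit Z.
      At Z: go left to F.
        Visit F.
        At F: go left to N.
          N is a leaf — visit N.
        At F: no right child.
      At Z: no right child.
    At B: no right child.
  At D: go right to K.
    Visit K.
    At K: go left to V.
      Visit V.
      At V: no left child.
      At V: go right to C.
        Visit C.
        At C: go left to H.
          H is a leaf — visit H.
        At C: no right child.
    At K: no right child.
Full pre-order sequence: G, D, B, Z, F, N, K, V, C, H.

C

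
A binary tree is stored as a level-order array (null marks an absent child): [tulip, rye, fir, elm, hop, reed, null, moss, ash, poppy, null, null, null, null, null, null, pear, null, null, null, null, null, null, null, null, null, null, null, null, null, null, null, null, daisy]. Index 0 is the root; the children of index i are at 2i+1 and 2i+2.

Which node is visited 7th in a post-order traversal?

Post-order visits the left subtree, then the right subtree, then the node.
At tulip: go left to rye.
  At rye: go left to elm.
    At elm: go left to moss.
      At moss: no left child.
      At moss: go right to pear.
        At pear: go left to daisy.
          daisy is a leaf — visit daisy.
        At pear: no right child.
        Visit pear.
      Visit moss.
    At elm: go right to ash.
      ash is a leaf — visit ash.
    Visit elm.
  At rye: go right to hop.
    At hop: go left to poppy.
      poppy is a leaf — visit poppy.
    At hop: no right child.
    Visit hop.
  Visit rye.
At tulip: go right to fir.
  At fir: go left to reed.
    reed is a leaf — visit reed.
  At fir: no right child.
  Visit fir.
Visit tulip.
Full post-order sequence: daisy, pear, moss, ash, elm, poppy, hop, rye, reed, fir, tulip.

hop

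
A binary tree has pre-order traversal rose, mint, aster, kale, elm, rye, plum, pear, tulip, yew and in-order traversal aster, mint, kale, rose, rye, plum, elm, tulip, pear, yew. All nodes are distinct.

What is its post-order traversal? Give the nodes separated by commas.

aster, kale, mint, plum, rye, tulip, yew, pear, elm, rose

The first element of pre-order is the root; it splits in-order into left and right subtrees.
Root rose: left subtree has 3 nodes {aster, mint, kale}, right has 6 {rye, plum, elm, tulip, pear, yew}.
  Root mint: left subtree has 1 node {aster}, right has 1 {kale}.
  Root elm: left subtree has 2 nodes {rye, plum}, right has 3 {tulip, pear, yew}.
    Root rye: left subtree has 0 nodes { }, right has 1 {plum}.
    Root pear: left subtree has 1 node {tulip}, right has 1 {yew}.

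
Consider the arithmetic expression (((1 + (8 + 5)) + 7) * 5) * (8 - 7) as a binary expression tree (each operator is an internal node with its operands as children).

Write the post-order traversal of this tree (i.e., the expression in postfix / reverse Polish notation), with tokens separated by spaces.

1 8 5 + + 7 + 5 * 8 7 - *

Post-order on an expression tree gives postfix notation: for each operator, emit left operand, right operand, then the operator.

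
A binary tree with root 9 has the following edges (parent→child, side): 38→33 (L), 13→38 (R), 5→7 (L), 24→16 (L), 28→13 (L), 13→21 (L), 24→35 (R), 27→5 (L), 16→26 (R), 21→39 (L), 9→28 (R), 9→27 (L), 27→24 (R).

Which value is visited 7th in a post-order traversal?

27

Post-order visits the left subtree, then the right subtree, then the node.
At 9: go left to 27.
  At 27: go left to 5.
    At 5: go left to 7.
      7 is a leaf — visit 7.
    At 5: no right child.
    Visit 5.
  At 27: go right to 24.
    At 24: go left to 16.
      At 16: no left child.
      At 16: go right to 26.
        26 is a leaf — visit 26.
      Visit 16.
    At 24: go right to 35.
      35 is a leaf — visit 35.
    Visit 24.
  Visit 27.
At 9: go right to 28.
  At 28: go left to 13.
    At 13: go left to 21.
      At 21: go left to 39.
        39 is a leaf — visit 39.
      At 21: no right child.
      Visit 21.
    At 13: go right to 38.
      At 38: go left to 33.
        33 is a leaf — visit 33.
      At 38: no right child.
      Visit 38.
    Visit 13.
  At 28: no right child.
  Visit 28.
Visit 9.
Full post-order sequence: 7, 5, 26, 16, 35, 24, 27, 39, 21, 33, 38, 13, 28, 9.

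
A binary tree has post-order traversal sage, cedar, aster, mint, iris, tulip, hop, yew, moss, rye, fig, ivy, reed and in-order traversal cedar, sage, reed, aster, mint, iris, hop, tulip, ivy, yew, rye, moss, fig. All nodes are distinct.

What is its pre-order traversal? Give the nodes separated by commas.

reed, cedar, sage, ivy, hop, iris, mint, aster, tulip, fig, rye, yew, moss

The last element of post-order is the root; it splits in-order into left and right subtrees.
Root reed: left subtree has 2 nodes {cedar, sage}, right has 10 {aster, mint, iris, hop, tulip, ivy, yew, rye, moss, fig}.
  Root cedar: left subtree has 0 nodes { }, right has 1 {sage}.
  Root ivy: left subtree has 5 nodes {aster, mint, iris, hop, tulip}, right has 4 {yew, rye, moss, fig}.
    Root hop: left subtree has 3 nodes {aster, mint, iris}, right has 1 {tulip}.
      Root iris: left subtree has 2 nodes {aster, mint}, right has 0 { }.
        Root mint: left subtree has 1 node {aster}, right has 0 { }.
    Root fig: left subtree has 3 nodes {yew, rye, moss}, right has 0 { }.
      Root rye: left subtree has 1 node {yew}, right has 1 {moss}.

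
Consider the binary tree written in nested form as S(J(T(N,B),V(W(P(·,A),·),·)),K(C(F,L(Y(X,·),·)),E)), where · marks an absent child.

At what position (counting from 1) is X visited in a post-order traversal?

10

Post-order visits the left subtree, then the right subtree, then the node.
At S: go left to J.
  At J: go left to T.
    At T: go left to N.
      N is a leaf — visit N.
    At T: go right to B.
      B is a leaf — visit B.
    Visit T.
  At J: go right to V.
    At V: go left to W.
      At W: go left to P.
        At P: no left child.
        At P: go right to A.
          A is a leaf — visit A.
        Visit P.
      At W: no right child.
      Visit W.
    At V: no right child.
    Visit V.
  Visit J.
At S: go right to K.
  At K: go left to C.
    At C: go left to F.
      F is a leaf — visit F.
    At C: go right to L.
      At L: go left to Y.
        At Y: go left to X.
          X is a leaf — visit X.
        At Y: no right child.
        Visit Y.
      At L: no right child.
      Visit L.
    Visit C.
  At K: go right to E.
    E is a leaf — visit E.
  Visit K.
Visit S.
Full post-order sequence: N, B, T, A, P, W, V, J, F, X, Y, L, C, E, K, S.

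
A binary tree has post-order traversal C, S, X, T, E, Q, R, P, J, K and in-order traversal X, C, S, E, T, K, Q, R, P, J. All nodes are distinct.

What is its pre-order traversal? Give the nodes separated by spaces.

K E X S C T J P R Q

The last element of post-order is the root; it splits in-order into left and right subtrees.
Root K: left subtree has 5 nodes {X, C, S, E, T}, right has 4 {Q, R, P, J}.
  Root E: left subtree has 3 nodes {X, C, S}, right has 1 {T}.
    Root X: left subtree has 0 nodes { }, right has 2 {C, S}.
      Root S: left subtree has 1 node {C}, right has 0 { }.
  Root J: left subtree has 3 nodes {Q, R, P}, right has 0 { }.
    Root P: left subtree has 2 nodes {Q, R}, right has 0 { }.
      Root R: left subtree has 1 node {Q}, right has 0 { }.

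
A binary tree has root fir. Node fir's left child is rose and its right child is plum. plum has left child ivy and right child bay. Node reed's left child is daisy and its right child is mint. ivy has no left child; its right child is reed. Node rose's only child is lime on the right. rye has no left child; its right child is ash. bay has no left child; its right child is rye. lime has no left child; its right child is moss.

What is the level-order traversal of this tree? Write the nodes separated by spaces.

Level-order visits nodes level by level from the root, left to right within each level.
Level 0: fir
Level 1: rose, plum
Level 2: lime, ivy, bay
Level 3: moss, reed, rye
Level 4: daisy, mint, ash

fir rose plum lime ivy bay moss reed rye daisy mint ash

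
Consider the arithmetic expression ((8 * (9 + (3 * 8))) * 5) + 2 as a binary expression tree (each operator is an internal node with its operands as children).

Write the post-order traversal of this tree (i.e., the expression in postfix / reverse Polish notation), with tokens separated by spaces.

Post-order on an expression tree gives postfix notation: for each operator, emit left operand, right operand, then the operator.

8 9 3 8 * + * 5 * 2 +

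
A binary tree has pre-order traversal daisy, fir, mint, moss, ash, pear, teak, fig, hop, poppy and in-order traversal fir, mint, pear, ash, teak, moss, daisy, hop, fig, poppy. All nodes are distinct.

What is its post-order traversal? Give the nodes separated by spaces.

The first element of pre-order is the root; it splits in-order into left and right subtrees.
Root daisy: left subtree has 6 nodes {fir, mint, pear, ash, teak, moss}, right has 3 {hop, fig, poppy}.
  Root fir: left subtree has 0 nodes { }, right has 5 {mint, pear, ash, teak, moss}.
    Root mint: left subtree has 0 nodes { }, right has 4 {pear, ash, teak, moss}.
      Root moss: left subtree has 3 nodes {pear, ash, teak}, right has 0 { }.
        Root ash: left subtree has 1 node {pear}, right has 1 {teak}.
  Root fig: left subtree has 1 node {hop}, right has 1 {poppy}.

pear teak ash moss mint fir hop poppy fig daisy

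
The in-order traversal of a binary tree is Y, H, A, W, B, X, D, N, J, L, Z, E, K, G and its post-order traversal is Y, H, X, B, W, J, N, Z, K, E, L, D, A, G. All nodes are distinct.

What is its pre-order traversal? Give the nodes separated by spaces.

G A H Y D W B X L N J E Z K

The last element of post-order is the root; it splits in-order into left and right subtrees.
Root G: left subtree has 13 nodes {Y, H, A, W, B, X, D, N, J, L, Z, E, K}, right has 0 { }.
  Root A: left subtree has 2 nodes {Y, H}, right has 10 {W, B, X, D, N, J, L, Z, E, K}.
    Root H: left subtree has 1 node {Y}, right has 0 { }.
    Root D: left subtree has 3 nodes {W, B, X}, right has 6 {N, J, L, Z, E, K}.
      Root W: left subtree has 0 nodes { }, right has 2 {B, X}.
        Root B: left subtree has 0 nodes { }, right has 1 {X}.
      Root L: left subtree has 2 nodes {N, J}, right has 3 {Z, E, K}.
        Root N: left subtree has 0 nodes { }, right has 1 {J}.
        Root E: left subtree has 1 node {Z}, right has 1 {K}.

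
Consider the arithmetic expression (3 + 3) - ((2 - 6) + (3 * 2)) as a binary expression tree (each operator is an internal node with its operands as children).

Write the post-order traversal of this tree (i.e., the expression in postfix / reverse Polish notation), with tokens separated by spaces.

Post-order on an expression tree gives postfix notation: for each operator, emit left operand, right operand, then the operator.

3 3 + 2 6 - 3 2 * + -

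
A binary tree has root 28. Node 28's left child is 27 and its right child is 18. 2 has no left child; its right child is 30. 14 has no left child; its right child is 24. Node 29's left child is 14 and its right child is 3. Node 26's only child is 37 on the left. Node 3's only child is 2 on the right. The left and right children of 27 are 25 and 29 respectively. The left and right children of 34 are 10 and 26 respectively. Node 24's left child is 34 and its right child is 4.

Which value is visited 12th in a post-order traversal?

Post-order visits the left subtree, then the right subtree, then the node.
At 28: go left to 27.
  At 27: go left to 25.
    25 is a leaf — visit 25.
  At 27: go right to 29.
    At 29: go left to 14.
      At 14: no left child.
      At 14: go right to 24.
        At 24: go left to 34.
          At 34: go left to 10.
            10 is a leaf — visit 10.
          At 34: go right to 26.
            At 26: go left to 37.
              37 is a leaf — visit 37.
            At 26: no right child.
            Visit 26.
          Visit 34.
        At 24: go right to 4.
          4 is a leaf — visit 4.
        Visit 24.
      Visit 14.
    At 29: go right to 3.
      At 3: no left child.
      At 3: go right to 2.
        At 2: no left child.
        At 2: go right to 30.
          30 is a leaf — visit 30.
        Visit 2.
      Visit 3.
    Visit 29.
  Visit 27.
At 28: go right to 18.
  18 is a leaf — visit 18.
Visit 28.
Full post-order sequence: 25, 10, 37, 26, 34, 4, 24, 14, 30, 2, 3, 29, 27, 18, 28.

29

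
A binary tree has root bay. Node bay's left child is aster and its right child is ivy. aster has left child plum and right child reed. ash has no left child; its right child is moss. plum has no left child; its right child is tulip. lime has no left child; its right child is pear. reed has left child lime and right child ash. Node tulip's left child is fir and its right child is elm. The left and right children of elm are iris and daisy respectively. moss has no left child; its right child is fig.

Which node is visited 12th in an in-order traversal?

In-order visits the left subtree, then the node, then the right subtree.
At bay: go left to aster.
  At aster: go left to plum.
    At plum: no left child.
    Visit plum.
    At plum: go right to tulip.
      At tulip: go left to fir.
        fir is a leaf — visit fir.
      Visit tulip.
      At tulip: go right to elm.
        At elm: go left to iris.
          iris is a leaf — visit iris.
        Visit elm.
        At elm: go right to daisy.
          daisy is a leaf — visit daisy.
  Visit aster.
  At aster: go right to reed.
    At reed: go left to lime.
      At lime: no left child.
      Visit lime.
      At lime: go right to pear.
        pear is a leaf — visit pear.
    Visit reed.
    At reed: go right to ash.
      At ash: no left child.
      Visit ash.
      At ash: go right to moss.
        At moss: no left child.
        Visit moss.
        At moss: go right to fig.
          fig is a leaf — visit fig.
Visit bay.
At bay: go right to ivy.
  ivy is a leaf — visit ivy.
Full in-order sequence: plum, fir, tulip, iris, elm, daisy, aster, lime, pear, reed, ash, moss, fig, bay, ivy.

moss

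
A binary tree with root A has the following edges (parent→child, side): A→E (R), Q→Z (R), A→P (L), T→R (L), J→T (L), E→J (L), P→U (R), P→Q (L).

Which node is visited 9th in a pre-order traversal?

R

Pre-order visits the node, then its left subtree, then its right subtree.
Visit A.
At A: go left to P.
  Visit P.
  At P: go left to Q.
    Visit Q.
    At Q: no left child.
    At Q: go right to Z.
      Z is a leaf — visit Z.
  At P: go right to U.
    U is a leaf — visit U.
At A: go right to E.
  Visit E.
  At E: go left to J.
    Visit J.
    At J: go left to T.
      Visit T.
      At T: go left to R.
        R is a leaf — visit R.
      At T: no right child.
    At J: no right child.
  At E: no right child.
Full pre-order sequence: A, P, Q, Z, U, E, J, T, R.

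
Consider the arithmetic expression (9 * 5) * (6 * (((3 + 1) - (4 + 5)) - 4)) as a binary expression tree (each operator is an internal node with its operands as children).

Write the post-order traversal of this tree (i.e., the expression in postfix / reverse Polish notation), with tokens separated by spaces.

9 5 * 6 3 1 + 4 5 + - 4 - * *

Post-order on an expression tree gives postfix notation: for each operator, emit left operand, right operand, then the operator.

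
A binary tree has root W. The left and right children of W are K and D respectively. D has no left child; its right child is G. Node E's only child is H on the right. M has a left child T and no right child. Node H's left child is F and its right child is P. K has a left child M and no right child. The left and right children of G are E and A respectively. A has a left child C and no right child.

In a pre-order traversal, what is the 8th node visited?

Pre-order visits the node, then its left subtree, then its right subtree.
Visit W.
At W: go left to K.
  Visit K.
  At K: go left to M.
    Visit M.
    At M: go left to T.
      T is a leaf — visit T.
    At M: no right child.
  At K: no right child.
At W: go right to D.
  Visit D.
  At D: no left child.
  At D: go right to G.
    Visit G.
    At G: go left to E.
      Visit E.
      At E: no left child.
      At E: go right to H.
        Visit H.
        At H: go left to F.
          F is a leaf — visit F.
        At H: go right to P.
          P is a leaf — visit P.
    At G: go right to A.
      Visit A.
      At A: go left to C.
        C is a leaf — visit C.
      At A: no right child.
Full pre-order sequence: W, K, M, T, D, G, E, H, F, P, A, C.

H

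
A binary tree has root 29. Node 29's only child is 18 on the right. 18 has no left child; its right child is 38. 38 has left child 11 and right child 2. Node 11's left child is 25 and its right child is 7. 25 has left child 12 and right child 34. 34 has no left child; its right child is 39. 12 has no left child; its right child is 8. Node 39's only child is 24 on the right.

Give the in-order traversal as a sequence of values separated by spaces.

29 18 12 8 25 34 39 24 11 7 38 2

In-order visits the left subtree, then the node, then the right subtree.
At 29: no left child.
Visit 29.
At 29: go right to 18.
  At 18: no left child.
  Visit 18.
  At 18: go right to 38.
    At 38: go left to 11.
      At 11: go left to 25.
        At 25: go left to 12.
          At 12: no left child.
          Visit 12.
          At 12: go right to 8.
            8 is a leaf — visit 8.
        Visit 25.
        At 25: go right to 34.
          At 34: no left child.
          Visit 34.
          At 34: go right to 39.
            At 39: no left child.
            Visit 39.
            At 39: go right to 24.
              24 is a leaf — visit 24.
      Visit 11.
      At 11: go right to 7.
        7 is a leaf — visit 7.
    Visit 38.
    At 38: go right to 2.
      2 is a leaf — visit 2.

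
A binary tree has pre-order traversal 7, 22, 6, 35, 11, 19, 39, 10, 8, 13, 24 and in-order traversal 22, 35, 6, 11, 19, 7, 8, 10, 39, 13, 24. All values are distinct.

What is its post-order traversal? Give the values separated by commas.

The first element of pre-order is the root; it splits in-order into left and right subtrees.
Root 7: left subtree has 5 nodes {22, 35, 6, 11, 19}, right has 5 {8, 10, 39, 13, 24}.
  Root 22: left subtree has 0 nodes { }, right has 4 {35, 6, 11, 19}.
    Root 6: left subtree has 1 node {35}, right has 2 {11, 19}.
      Root 11: left subtree has 0 nodes { }, right has 1 {19}.
  Root 39: left subtree has 2 nodes {8, 10}, right has 2 {13, 24}.
    Root 10: left subtree has 1 node {8}, right has 0 { }.
    Root 13: left subtree has 0 nodes { }, right has 1 {24}.

35, 19, 11, 6, 22, 8, 10, 24, 13, 39, 7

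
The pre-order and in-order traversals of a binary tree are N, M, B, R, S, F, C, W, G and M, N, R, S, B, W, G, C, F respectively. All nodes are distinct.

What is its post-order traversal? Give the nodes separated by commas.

M, S, R, G, W, C, F, B, N

The first element of pre-order is the root; it splits in-order into left and right subtrees.
Root N: left subtree has 1 node {M}, right has 7 {R, S, B, W, G, C, F}.
  Root B: left subtree has 2 nodes {R, S}, right has 4 {W, G, C, F}.
    Root R: left subtree has 0 nodes { }, right has 1 {S}.
    Root F: left subtree has 3 nodes {W, G, C}, right has 0 { }.
      Root C: left subtree has 2 nodes {W, G}, right has 0 { }.
        Root W: left subtree has 0 nodes { }, right has 1 {G}.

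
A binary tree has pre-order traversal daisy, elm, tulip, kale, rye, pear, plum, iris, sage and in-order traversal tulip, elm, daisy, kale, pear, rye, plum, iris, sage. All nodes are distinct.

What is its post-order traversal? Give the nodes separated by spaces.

The first element of pre-order is the root; it splits in-order into left and right subtrees.
Root daisy: left subtree has 2 nodes {tulip, elm}, right has 6 {kale, pear, rye, plum, iris, sage}.
  Root elm: left subtree has 1 node {tulip}, right has 0 { }.
  Root kale: left subtree has 0 nodes { }, right has 5 {pear, rye, plum, iris, sage}.
    Root rye: left subtree has 1 node {pear}, right has 3 {plum, iris, sage}.
      Root plum: left subtree has 0 nodes { }, right has 2 {iris, sage}.
        Root iris: left subtree has 0 nodes { }, right has 1 {sage}.

tulip elm pear sage iris plum rye kale daisy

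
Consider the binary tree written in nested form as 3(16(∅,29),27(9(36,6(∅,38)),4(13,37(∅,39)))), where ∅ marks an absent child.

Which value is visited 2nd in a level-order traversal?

16

Level-order visits nodes level by level from the root, left to right within each level.
Level 0: 3
Level 1: 16, 27
Level 2: 29, 9, 4
Level 3: 36, 6, 13, 37
Level 4: 38, 39
Full level-order sequence: 3, 16, 27, 29, 9, 4, 36, 6, 13, 37, 38, 39.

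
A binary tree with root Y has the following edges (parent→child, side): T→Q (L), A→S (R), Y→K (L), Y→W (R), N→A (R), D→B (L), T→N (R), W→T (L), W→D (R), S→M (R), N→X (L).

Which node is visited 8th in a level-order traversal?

B

Level-order visits nodes level by level from the root, left to right within each level.
Level 0: Y
Level 1: K, W
Level 2: T, D
Level 3: Q, N, B
Level 4: X, A
Level 5: S
Level 6: M
Full level-order sequence: Y, K, W, T, D, Q, N, B, X, A, S, M.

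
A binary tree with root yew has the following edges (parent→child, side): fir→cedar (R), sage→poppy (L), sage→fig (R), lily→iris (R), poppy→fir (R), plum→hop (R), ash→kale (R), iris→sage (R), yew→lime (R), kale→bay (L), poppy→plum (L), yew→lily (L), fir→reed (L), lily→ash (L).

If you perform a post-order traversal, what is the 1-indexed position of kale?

2

Post-order visits the left subtree, then the right subtree, then the node.
At yew: go left to lily.
  At lily: go left to ash.
    At ash: no left child.
    At ash: go right to kale.
      At kale: go left to bay.
        bay is a leaf — visit bay.
      At kale: no right child.
      Visit kale.
    Visit ash.
  At lily: go right to iris.
    At iris: no left child.
    At iris: go right to sage.
      At sage: go left to poppy.
        At poppy: go left to plum.
          At plum: no left child.
          At plum: go right to hop.
            hop is a leaf — visit hop.
          Visit plum.
        At poppy: go right to fir.
          At fir: go left to reed.
            reed is a leaf — visit reed.
          At fir: go right to cedar.
            cedar is a leaf — visit cedar.
          Visit fir.
        Visit poppy.
      At sage: go right to fig.
        fig is a leaf — visit fig.
      Visit sage.
    Visit iris.
  Visit lily.
At yew: go right to lime.
  lime is a leaf — visit lime.
Visit yew.
Full post-order sequence: bay, kale, ash, hop, plum, reed, cedar, fir, poppy, fig, sage, iris, lily, lime, yew.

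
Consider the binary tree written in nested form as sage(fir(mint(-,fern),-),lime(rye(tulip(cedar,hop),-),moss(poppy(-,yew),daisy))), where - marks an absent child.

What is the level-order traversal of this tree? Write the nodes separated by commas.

Level-order visits nodes level by level from the root, left to right within each level.
Level 0: sage
Level 1: fir, lime
Level 2: mint, rye, moss
Level 3: fern, tulip, poppy, daisy
Level 4: cedar, hop, yew

sage, fir, lime, mint, rye, moss, fern, tulip, poppy, daisy, cedar, hop, yew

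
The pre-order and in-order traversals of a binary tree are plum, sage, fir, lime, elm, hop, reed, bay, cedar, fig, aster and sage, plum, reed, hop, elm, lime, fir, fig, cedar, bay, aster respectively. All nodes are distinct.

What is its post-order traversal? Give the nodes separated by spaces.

The first element of pre-order is the root; it splits in-order into left and right subtrees.
Root plum: left subtree has 1 node {sage}, right has 9 {reed, hop, elm, lime, fir, fig, cedar, bay, aster}.
  Root fir: left subtree has 4 nodes {reed, hop, elm, lime}, right has 4 {fig, cedar, bay, aster}.
    Root lime: left subtree has 3 nodes {reed, hop, elm}, right has 0 { }.
      Root elm: left subtree has 2 nodes {reed, hop}, right has 0 { }.
        Root hop: left subtree has 1 node {reed}, right has 0 { }.
    Root bay: left subtree has 2 nodes {fig, cedar}, right has 1 {aster}.
      Root cedar: left subtree has 1 node {fig}, right has 0 { }.

sage reed hop elm lime fig cedar aster bay fir plum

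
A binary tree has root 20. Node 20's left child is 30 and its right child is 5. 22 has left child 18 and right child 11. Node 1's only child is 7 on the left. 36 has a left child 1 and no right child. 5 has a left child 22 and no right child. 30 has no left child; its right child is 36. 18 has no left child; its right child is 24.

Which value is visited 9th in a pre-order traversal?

Pre-order visits the node, then its left subtree, then its right subtree.
Visit 20.
At 20: go left to 30.
  Visit 30.
  At 30: no left child.
  At 30: go right to 36.
    Visit 36.
    At 36: go left to 1.
      Visit 1.
      At 1: go left to 7.
        7 is a leaf — visit 7.
      At 1: no right child.
    At 36: no right child.
At 20: go right to 5.
  Visit 5.
  At 5: go left to 22.
    Visit 22.
    At 22: go left to 18.
      Visit 18.
      At 18: no left child.
      At 18: go right to 24.
        24 is a leaf — visit 24.
    At 22: go right to 11.
      11 is a leaf — visit 11.
  At 5: no right child.
Full pre-order sequence: 20, 30, 36, 1, 7, 5, 22, 18, 24, 11.

24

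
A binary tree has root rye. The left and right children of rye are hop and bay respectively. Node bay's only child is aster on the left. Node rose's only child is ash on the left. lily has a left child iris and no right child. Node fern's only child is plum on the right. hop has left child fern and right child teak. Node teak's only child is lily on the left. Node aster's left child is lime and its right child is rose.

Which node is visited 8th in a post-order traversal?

Post-order visits the left subtree, then the right subtree, then the node.
At rye: go left to hop.
  At hop: go left to fern.
    At fern: no left child.
    At fern: go right to plum.
      plum is a leaf — visit plum.
    Visit fern.
  At hop: go right to teak.
    At teak: go left to lily.
      At lily: go left to iris.
        iris is a leaf — visit iris.
      At lily: no right child.
      Visit lily.
    At teak: no right child.
    Visit teak.
  Visit hop.
At rye: go right to bay.
  At bay: go left to aster.
    At aster: go left to lime.
      lime is a leaf — visit lime.
    At aster: go right to rose.
      At rose: go left to ash.
        ash is a leaf — visit ash.
      At rose: no right child.
      Visit rose.
    Visit aster.
  At bay: no right child.
  Visit bay.
Visit rye.
Full post-order sequence: plum, fern, iris, lily, teak, hop, lime, ash, rose, aster, bay, rye.

ash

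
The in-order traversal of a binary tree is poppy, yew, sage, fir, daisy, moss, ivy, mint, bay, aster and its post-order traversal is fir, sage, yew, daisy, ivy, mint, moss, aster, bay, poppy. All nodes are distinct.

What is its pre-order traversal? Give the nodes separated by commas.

poppy, bay, moss, daisy, yew, sage, fir, mint, ivy, aster

The last element of post-order is the root; it splits in-order into left and right subtrees.
Root poppy: left subtree has 0 nodes { }, right has 9 {yew, sage, fir, daisy, moss, ivy, mint, bay, aster}.
  Root bay: left subtree has 7 nodes {yew, sage, fir, daisy, moss, ivy, mint}, right has 1 {aster}.
    Root moss: left subtree has 4 nodes {yew, sage, fir, daisy}, right has 2 {ivy, mint}.
      Root daisy: left subtree has 3 nodes {yew, sage, fir}, right has 0 { }.
        Root yew: left subtree has 0 nodes { }, right has 2 {sage, fir}.
          Root sage: left subtree has 0 nodes { }, right has 1 {fir}.
      Root mint: left subtree has 1 node {ivy}, right has 0 { }.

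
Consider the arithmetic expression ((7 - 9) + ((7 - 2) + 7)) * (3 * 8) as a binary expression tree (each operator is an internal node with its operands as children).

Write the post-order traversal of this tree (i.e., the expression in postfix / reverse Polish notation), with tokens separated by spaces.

Post-order on an expression tree gives postfix notation: for each operator, emit left operand, right operand, then the operator.

7 9 - 7 2 - 7 + + 3 8 * *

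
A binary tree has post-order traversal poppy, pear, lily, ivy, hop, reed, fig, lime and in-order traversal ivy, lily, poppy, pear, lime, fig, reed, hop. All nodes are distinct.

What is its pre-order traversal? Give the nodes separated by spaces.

lime ivy lily pear poppy fig reed hop

The last element of post-order is the root; it splits in-order into left and right subtrees.
Root lime: left subtree has 4 nodes {ivy, lily, poppy, pear}, right has 3 {fig, reed, hop}.
  Root ivy: left subtree has 0 nodes { }, right has 3 {lily, poppy, pear}.
    Root lily: left subtree has 0 nodes { }, right has 2 {poppy, pear}.
      Root pear: left subtree has 1 node {poppy}, right has 0 { }.
  Root fig: left subtree has 0 nodes { }, right has 2 {reed, hop}.
    Root reed: left subtree has 0 nodes { }, right has 1 {hop}.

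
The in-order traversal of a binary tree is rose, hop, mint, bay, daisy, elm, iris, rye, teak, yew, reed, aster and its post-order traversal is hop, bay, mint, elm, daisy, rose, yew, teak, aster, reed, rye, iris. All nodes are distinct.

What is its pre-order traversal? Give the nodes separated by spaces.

iris rose daisy mint hop bay elm rye reed teak yew aster

The last element of post-order is the root; it splits in-order into left and right subtrees.
Root iris: left subtree has 6 nodes {rose, hop, mint, bay, daisy, elm}, right has 5 {rye, teak, yew, reed, aster}.
  Root rose: left subtree has 0 nodes { }, right has 5 {hop, mint, bay, daisy, elm}.
    Root daisy: left subtree has 3 nodes {hop, mint, bay}, right has 1 {elm}.
      Root mint: left subtree has 1 node {hop}, right has 1 {bay}.
  Root rye: left subtree has 0 nodes { }, right has 4 {teak, yew, reed, aster}.
    Root reed: left subtree has 2 nodes {teak, yew}, right has 1 {aster}.
      Root teak: left subtree has 0 nodes { }, right has 1 {yew}.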